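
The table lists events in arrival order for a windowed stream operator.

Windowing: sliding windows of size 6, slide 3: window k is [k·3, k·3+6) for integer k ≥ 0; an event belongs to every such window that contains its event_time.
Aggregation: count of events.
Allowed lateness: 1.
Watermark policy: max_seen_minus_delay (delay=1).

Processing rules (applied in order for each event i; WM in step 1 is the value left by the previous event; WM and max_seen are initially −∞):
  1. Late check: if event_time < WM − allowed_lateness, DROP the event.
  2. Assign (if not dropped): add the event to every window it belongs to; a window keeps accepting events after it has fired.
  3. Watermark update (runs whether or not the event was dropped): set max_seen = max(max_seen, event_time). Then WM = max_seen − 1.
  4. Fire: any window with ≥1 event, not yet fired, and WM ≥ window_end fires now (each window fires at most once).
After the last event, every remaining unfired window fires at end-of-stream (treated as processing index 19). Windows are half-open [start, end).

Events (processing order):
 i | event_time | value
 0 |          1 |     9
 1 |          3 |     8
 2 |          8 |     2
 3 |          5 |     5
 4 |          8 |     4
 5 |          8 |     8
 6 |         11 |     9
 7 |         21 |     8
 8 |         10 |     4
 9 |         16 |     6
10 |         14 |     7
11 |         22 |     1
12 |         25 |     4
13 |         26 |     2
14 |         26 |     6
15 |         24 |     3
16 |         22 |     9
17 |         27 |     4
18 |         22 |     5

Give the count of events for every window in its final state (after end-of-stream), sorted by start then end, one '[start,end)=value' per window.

i=0 t=1 v=9: → [0,6); WM=0
i=1 t=3 v=8: → [3,9),[0,6); WM=2
i=2 t=8 v=2: → [6,12),[3,9); WM=7; [0,6) fires=2
i=3 t=5 v=5: DROP (t<7-1); WM=7
i=4 t=8 v=4: → [6,12),[3,9); WM=7
i=5 t=8 v=8: → [6,12),[3,9); WM=7
i=6 t=11 v=9: → [9,15),[6,12); WM=10; [3,9) fires=4
i=7 t=21 v=8: → [21,27),[18,24); WM=20; [6,12) fires=4 [9,15) fires=1
i=8 t=10 v=4: DROP (t<20-1); WM=20
i=9 t=16 v=6: DROP (t<20-1); WM=20
i=10 t=14 v=7: DROP (t<20-1); WM=20
i=11 t=22 v=1: → [21,27),[18,24); WM=21
i=12 t=25 v=4: → [24,30),[21,27); WM=24; [18,24) fires=2
i=13 t=26 v=2: → [24,30),[21,27); WM=25
i=14 t=26 v=6: → [24,30),[21,27); WM=25
i=15 t=24 v=3: → [24,30),[21,27); WM=25
i=16 t=22 v=9: DROP (t<25-1); WM=25
i=17 t=27 v=4: → [27,33),[24,30); WM=26
i=18 t=22 v=5: DROP (t<26-1); WM=26

[0,6)=2 [3,9)=4 [6,12)=4 [9,15)=1 [18,24)=2 [21,27)=6 [24,30)=5 [27,33)=1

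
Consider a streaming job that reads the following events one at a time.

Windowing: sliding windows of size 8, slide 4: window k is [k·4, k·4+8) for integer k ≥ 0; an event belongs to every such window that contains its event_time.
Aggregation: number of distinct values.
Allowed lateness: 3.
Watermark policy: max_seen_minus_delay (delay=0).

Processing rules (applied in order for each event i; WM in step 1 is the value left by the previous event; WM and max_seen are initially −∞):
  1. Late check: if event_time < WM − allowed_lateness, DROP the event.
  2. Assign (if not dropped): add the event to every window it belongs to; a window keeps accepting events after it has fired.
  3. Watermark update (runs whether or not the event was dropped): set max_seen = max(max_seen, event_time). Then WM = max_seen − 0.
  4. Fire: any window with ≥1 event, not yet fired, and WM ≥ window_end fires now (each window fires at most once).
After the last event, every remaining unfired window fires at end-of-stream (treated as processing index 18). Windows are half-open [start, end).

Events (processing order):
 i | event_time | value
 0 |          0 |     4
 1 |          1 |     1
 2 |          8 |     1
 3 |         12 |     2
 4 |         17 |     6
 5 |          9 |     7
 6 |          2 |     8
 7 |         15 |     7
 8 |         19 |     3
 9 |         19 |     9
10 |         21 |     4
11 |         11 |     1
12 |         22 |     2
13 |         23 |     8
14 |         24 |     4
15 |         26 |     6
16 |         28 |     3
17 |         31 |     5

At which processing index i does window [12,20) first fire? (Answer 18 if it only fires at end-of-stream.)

i=0 t=0 v=4: → [0,8); WM=0
i=1 t=1 v=1: → [0,8); WM=1
i=2 t=8 v=1: → [8,16),[4,12); WM=8; [0,8) fires=2
i=3 t=12 v=2: → [12,20),[8,16); WM=12; [4,12) fires=1
i=4 t=17 v=6: → [16,24),[12,20); WM=17; [8,16) fires=2
i=5 t=9 v=7: DROP (t<17-3); WM=17
i=6 t=2 v=8: DROP (t<17-3); WM=17
i=7 t=15 v=7: → [12,20),[8,16); WM=17
i=8 t=19 v=3: → [16,24),[12,20); WM=19
i=9 t=19 v=9: → [16,24),[12,20); WM=19
i=10 t=21 v=4: → [20,28),[16,24); WM=21; [12,20) fires=5
i=11 t=11 v=1: DROP (t<21-3); WM=21
i=12 t=22 v=2: → [20,28),[16,24); WM=22
i=13 t=23 v=8: → [20,28),[16,24); WM=23
i=14 t=24 v=4: → [24,32),[20,28); WM=24; [16,24) fires=6
i=15 t=26 v=6: → [24,32),[20,28); WM=26
i=16 t=28 v=3: → [28,36),[24,32); WM=28; [20,28) fires=4
i=17 t=31 v=5: → [28,36),[24,32); WM=31

10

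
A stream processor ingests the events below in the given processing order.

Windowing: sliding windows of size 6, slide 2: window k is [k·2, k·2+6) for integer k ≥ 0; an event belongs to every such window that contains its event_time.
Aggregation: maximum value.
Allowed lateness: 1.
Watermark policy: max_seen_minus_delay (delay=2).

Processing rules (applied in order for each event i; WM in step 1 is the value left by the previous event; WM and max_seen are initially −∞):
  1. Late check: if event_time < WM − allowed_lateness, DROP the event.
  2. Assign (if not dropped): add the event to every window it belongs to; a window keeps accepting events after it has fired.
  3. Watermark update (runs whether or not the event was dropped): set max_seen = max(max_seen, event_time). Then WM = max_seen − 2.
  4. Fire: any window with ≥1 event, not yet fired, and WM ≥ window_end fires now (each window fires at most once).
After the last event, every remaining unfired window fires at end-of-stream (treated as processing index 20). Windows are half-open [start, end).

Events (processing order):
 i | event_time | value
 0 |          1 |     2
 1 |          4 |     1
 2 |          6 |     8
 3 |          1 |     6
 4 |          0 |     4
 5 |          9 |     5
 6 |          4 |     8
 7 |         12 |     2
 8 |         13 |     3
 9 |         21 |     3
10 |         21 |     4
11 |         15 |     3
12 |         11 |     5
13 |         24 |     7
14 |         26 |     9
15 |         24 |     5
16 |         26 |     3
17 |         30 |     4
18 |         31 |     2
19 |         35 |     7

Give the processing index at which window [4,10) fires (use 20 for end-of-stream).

i=0 t=1 v=2: → [0,6); WM=-1
i=1 t=4 v=1: → [4,10),[2,8),[0,6); WM=2
i=2 t=6 v=8: → [6,12),[4,10),[2,8); WM=4
i=3 t=1 v=6: DROP (t<4-1); WM=4
i=4 t=0 v=4: DROP (t<4-1); WM=4
i=5 t=9 v=5: → [8,14),[6,12),[4,10); WM=7; [0,6) fires=2
i=6 t=4 v=8: DROP (t<7-1); WM=7
i=7 t=12 v=2: → [12,18),[10,16),[8,14); WM=10; [2,8) fires=8 [4,10) fires=8
i=8 t=13 v=3: → [12,18),[10,16),[8,14); WM=11
i=9 t=21 v=3: → [20,26),[18,24),[16,22); WM=19; [6,12) fires=8 [8,14) fires=5 [10,16) fires=3 [12,18) fires=3
i=10 t=21 v=4: → [20,26),[18,24),[16,22); WM=19
i=11 t=15 v=3: DROP (t<19-1); WM=19
i=12 t=11 v=5: DROP (t<19-1); WM=19
i=13 t=24 v=7: → [24,30),[22,28),[20,26); WM=22; [16,22) fires=4
i=14 t=26 v=9: → [26,32),[24,30),[22,28); WM=24; [18,24) fires=4
i=15 t=24 v=5: → [24,30),[22,28),[20,26); WM=24
i=16 t=26 v=3: → [26,32),[24,30),[22,28); WM=24
i=17 t=30 v=4: → [30,36),[28,34),[26,32); WM=28; [20,26) fires=7 [22,28) fires=9
i=18 t=31 v=2: → [30,36),[28,34),[26,32); WM=29
i=19 t=35 v=7: → [34,40),[32,38),[30,36); WM=33; [24,30) fires=9 [26,32) fires=9

7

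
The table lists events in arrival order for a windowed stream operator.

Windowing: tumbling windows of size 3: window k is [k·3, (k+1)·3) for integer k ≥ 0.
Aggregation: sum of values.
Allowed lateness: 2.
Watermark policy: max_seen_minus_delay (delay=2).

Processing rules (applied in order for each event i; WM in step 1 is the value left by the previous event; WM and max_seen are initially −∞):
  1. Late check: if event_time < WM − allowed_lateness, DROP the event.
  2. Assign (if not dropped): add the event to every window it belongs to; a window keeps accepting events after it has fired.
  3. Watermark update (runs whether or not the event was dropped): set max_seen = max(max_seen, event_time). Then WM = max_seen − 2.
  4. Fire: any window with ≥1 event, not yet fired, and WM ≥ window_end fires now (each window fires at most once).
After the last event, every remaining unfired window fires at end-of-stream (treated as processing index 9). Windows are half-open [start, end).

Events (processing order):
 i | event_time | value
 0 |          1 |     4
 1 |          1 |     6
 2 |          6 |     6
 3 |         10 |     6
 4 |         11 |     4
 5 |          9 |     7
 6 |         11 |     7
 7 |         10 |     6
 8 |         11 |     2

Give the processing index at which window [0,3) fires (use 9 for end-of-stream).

2

i=0 t=1 v=4: → [0,3); WM=-1
i=1 t=1 v=6: → [0,3); WM=-1
i=2 t=6 v=6: → [6,9); WM=4; [0,3) fires=10
i=3 t=10 v=6: → [9,12); WM=8
i=4 t=11 v=4: → [9,12); WM=9; [6,9) fires=6
i=5 t=9 v=7: → [9,12); WM=9
i=6 t=11 v=7: → [9,12); WM=9
i=7 t=10 v=6: → [9,12); WM=9
i=8 t=11 v=2: → [9,12); WM=9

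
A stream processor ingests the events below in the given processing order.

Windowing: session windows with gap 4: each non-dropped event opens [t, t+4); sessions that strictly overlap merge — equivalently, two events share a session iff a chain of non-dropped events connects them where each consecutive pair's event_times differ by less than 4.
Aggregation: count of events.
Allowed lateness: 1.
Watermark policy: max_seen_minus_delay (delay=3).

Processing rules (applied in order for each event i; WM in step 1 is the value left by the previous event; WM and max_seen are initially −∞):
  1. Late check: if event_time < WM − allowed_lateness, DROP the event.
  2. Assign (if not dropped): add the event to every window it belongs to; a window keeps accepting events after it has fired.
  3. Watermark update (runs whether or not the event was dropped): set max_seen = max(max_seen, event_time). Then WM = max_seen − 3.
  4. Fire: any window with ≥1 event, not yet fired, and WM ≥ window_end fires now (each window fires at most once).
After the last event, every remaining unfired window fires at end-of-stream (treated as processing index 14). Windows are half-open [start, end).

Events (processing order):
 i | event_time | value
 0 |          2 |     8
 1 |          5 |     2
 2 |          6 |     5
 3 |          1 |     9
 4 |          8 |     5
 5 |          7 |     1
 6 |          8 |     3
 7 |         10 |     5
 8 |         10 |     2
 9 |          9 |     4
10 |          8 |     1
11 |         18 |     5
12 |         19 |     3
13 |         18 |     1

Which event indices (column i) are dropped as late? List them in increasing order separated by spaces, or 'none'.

3

i=0 t=2 v=8: → [2,6); WM=-1
i=1 t=5 v=2: → [2,9); WM=2
i=2 t=6 v=5: → [2,10); WM=3
i=3 t=1 v=9: DROP (t<3-1); WM=3
i=4 t=8 v=5: → [2,12); WM=5
i=5 t=7 v=1: → [2,12); WM=5
i=6 t=8 v=3: → [2,12); WM=5
i=7 t=10 v=5: → [2,14); WM=7
i=8 t=10 v=2: → [2,14); WM=7
i=9 t=9 v=4: → [2,14); WM=7
i=10 t=8 v=1: → [2,14); WM=7
i=11 t=18 v=5: → [18,22); WM=15
i=12 t=19 v=3: → [18,23); WM=16
i=13 t=18 v=1: → [18,23); WM=16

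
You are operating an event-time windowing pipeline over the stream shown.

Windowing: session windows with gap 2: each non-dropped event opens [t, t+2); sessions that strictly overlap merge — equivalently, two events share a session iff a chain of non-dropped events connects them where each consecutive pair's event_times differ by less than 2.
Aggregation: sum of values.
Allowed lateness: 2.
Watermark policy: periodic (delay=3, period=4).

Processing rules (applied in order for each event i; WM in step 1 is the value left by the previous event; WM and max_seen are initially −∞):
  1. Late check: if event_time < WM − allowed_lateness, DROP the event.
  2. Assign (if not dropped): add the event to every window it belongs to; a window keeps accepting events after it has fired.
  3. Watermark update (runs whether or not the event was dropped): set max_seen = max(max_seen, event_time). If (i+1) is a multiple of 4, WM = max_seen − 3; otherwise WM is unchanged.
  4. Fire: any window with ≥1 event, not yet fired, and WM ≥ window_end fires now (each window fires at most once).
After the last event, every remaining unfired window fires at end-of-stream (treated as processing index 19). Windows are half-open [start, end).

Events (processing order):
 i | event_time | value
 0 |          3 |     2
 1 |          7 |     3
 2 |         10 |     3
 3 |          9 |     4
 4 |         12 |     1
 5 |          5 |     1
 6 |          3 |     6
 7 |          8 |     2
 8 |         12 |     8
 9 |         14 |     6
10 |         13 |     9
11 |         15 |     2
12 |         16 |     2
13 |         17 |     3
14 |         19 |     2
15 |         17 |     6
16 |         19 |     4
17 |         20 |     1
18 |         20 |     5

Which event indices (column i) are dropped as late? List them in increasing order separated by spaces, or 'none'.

6

i=0 t=3 v=2: → [3,5); WM=−∞
i=1 t=7 v=3: → [7,9); WM=−∞
i=2 t=10 v=3: → [10,12); WM=−∞
i=3 t=9 v=4: → [9,12); WM=7
i=4 t=12 v=1: → [12,14); WM=7
i=5 t=5 v=1: → [5,7); WM=7
i=6 t=3 v=6: DROP (t<7-2); WM=7
i=7 t=8 v=2: → [7,12); WM=9
i=8 t=12 v=8: → [12,14); WM=9
i=9 t=14 v=6: → [14,16); WM=9
i=10 t=13 v=9: → [12,16); WM=9
i=11 t=15 v=2: → [12,17); WM=12
i=12 t=16 v=2: → [12,18); WM=12
i=13 t=17 v=3: → [12,19); WM=12
i=14 t=19 v=2: → [19,21); WM=12
i=15 t=17 v=6: → [12,19); WM=16
i=16 t=19 v=4: → [19,21); WM=16
i=17 t=20 v=1: → [19,22); WM=16
i=18 t=20 v=5: → [19,22); WM=16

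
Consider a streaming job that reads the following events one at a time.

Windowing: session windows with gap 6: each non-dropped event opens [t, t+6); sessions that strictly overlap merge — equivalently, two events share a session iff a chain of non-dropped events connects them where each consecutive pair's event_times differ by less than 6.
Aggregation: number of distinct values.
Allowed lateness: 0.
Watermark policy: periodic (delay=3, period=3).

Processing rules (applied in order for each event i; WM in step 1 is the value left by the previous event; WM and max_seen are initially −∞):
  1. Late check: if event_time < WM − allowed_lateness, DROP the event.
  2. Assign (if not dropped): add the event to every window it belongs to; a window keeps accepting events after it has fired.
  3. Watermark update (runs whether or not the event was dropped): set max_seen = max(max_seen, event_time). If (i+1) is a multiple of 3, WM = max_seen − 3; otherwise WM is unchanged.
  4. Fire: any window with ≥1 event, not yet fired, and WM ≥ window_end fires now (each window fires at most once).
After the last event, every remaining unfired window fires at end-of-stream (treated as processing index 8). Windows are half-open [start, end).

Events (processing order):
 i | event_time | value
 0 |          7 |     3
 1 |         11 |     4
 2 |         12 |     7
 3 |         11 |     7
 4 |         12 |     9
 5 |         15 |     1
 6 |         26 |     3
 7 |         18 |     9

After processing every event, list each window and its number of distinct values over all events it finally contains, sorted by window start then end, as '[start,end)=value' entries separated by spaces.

[7,24)=5 [26,32)=1

i=0 t=7 v=3: → [7,13); WM=−∞
i=1 t=11 v=4: → [7,17); WM=−∞
i=2 t=12 v=7: → [7,18); WM=9
i=3 t=11 v=7: → [7,18); WM=9
i=4 t=12 v=9: → [7,18); WM=9
i=5 t=15 v=1: → [7,21); WM=12
i=6 t=26 v=3: → [26,32); WM=12
i=7 t=18 v=9: → [7,24); WM=12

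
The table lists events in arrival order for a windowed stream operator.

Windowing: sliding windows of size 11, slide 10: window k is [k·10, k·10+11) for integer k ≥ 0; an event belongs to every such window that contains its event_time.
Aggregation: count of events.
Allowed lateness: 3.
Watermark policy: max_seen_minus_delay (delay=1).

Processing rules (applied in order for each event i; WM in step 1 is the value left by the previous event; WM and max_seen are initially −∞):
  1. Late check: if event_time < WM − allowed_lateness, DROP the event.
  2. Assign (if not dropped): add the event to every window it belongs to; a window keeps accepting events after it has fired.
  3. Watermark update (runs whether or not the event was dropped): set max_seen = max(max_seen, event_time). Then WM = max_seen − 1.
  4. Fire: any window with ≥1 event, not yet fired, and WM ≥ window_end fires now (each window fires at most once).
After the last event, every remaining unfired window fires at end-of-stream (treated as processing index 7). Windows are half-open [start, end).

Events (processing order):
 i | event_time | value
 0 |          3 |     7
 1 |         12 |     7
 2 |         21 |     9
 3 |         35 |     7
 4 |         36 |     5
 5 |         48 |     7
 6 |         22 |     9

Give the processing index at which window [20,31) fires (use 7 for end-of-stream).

3

i=0 t=3 v=7: → [0,11); WM=2
i=1 t=12 v=7: → [10,21); WM=11; [0,11) fires=1
i=2 t=21 v=9: → [20,31); WM=20
i=3 t=35 v=7: → [30,41); WM=34; [10,21) fires=1 [20,31) fires=1
i=4 t=36 v=5: → [30,41); WM=35
i=5 t=48 v=7: → [40,51); WM=47; [30,41) fires=2
i=6 t=22 v=9: DROP (t<47-3); WM=47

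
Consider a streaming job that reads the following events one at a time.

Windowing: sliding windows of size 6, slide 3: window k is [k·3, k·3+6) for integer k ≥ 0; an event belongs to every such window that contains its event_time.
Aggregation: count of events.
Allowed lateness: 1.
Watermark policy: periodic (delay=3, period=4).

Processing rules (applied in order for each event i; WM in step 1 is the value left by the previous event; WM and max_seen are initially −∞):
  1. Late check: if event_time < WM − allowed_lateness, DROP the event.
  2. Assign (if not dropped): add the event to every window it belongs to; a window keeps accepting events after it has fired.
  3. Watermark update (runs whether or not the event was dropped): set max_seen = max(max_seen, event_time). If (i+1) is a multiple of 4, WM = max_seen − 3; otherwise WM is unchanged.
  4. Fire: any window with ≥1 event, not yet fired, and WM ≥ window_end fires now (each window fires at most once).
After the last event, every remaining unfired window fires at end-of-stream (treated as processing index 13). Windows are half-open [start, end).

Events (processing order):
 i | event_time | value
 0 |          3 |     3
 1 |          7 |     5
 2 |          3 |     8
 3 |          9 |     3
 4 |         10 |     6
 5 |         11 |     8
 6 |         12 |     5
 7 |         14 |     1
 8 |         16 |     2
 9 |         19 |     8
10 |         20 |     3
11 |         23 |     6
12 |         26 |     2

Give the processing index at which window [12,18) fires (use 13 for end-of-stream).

11

i=0 t=3 v=3: → [3,9),[0,6); WM=−∞
i=1 t=7 v=5: → [6,12),[3,9); WM=−∞
i=2 t=3 v=8: → [3,9),[0,6); WM=−∞
i=3 t=9 v=3: → [9,15),[6,12); WM=6; [0,6) fires=2
i=4 t=10 v=6: → [9,15),[6,12); WM=6
i=5 t=11 v=8: → [9,15),[6,12); WM=6
i=6 t=12 v=5: → [12,18),[9,15); WM=6
i=7 t=14 v=1: → [12,18),[9,15); WM=11; [3,9) fires=3
i=8 t=16 v=2: → [15,21),[12,18); WM=11
i=9 t=19 v=8: → [18,24),[15,21); WM=11
i=10 t=20 v=3: → [18,24),[15,21); WM=11
i=11 t=23 v=6: → [21,27),[18,24); WM=20; [6,12) fires=4 [9,15) fires=5 [12,18) fires=3
i=12 t=26 v=2: → [24,30),[21,27); WM=20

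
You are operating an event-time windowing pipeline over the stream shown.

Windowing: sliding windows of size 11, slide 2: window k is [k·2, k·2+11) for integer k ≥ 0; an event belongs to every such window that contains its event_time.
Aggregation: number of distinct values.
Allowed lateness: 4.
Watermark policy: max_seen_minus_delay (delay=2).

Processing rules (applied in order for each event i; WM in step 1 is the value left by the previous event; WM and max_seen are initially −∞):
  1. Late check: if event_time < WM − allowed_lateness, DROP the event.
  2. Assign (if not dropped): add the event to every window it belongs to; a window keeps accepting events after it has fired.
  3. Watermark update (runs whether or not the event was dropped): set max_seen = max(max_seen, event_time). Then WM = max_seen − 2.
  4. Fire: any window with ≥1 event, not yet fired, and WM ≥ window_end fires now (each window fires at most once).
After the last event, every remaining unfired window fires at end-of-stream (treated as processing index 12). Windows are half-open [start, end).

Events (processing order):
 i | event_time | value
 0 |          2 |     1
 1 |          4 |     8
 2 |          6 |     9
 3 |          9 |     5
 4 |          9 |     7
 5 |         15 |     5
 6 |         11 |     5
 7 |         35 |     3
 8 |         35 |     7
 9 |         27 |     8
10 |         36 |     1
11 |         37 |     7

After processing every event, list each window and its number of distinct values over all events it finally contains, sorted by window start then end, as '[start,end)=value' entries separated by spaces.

i=0 t=2 v=1: → [2,13),[0,11); WM=0
i=1 t=4 v=8: → [4,15),[2,13),[0,11); WM=2
i=2 t=6 v=9: → [6,17),[4,15),[2,13),[0,11); WM=4
i=3 t=9 v=5: → [8,19),[6,17),[4,15),[2,13),[0,11); WM=7
i=4 t=9 v=7: → [8,19),[6,17),[4,15),[2,13),[0,11); WM=7
i=5 t=15 v=5: → [14,25),[12,23),[10,21),[8,19),[6,17); WM=13; [0,11) fires=5 [2,13) fires=5
i=6 t=11 v=5: → [10,21),[8,19),[6,17),[4,15),[2,13); WM=13
i=7 t=35 v=3: → [34,45),[32,43),[30,41),[28,39),[26,37); WM=33; [4,15) fires=4 [6,17) fires=3 [8,19) fires=2 [10,21) fires=1 [12,23) fires=1 [14,25) fires=1
i=8 t=35 v=7: → [34,45),[32,43),[30,41),[28,39),[26,37); WM=33
i=9 t=27 v=8: DROP (t<33-4); WM=33
i=10 t=36 v=1: → [36,47),[34,45),[32,43),[30,41),[28,39),[26,37); WM=34
i=11 t=37 v=7: → [36,47),[34,45),[32,43),[30,41),[28,39); WM=35

[0,11)=5 [2,13)=5 [4,15)=4 [6,17)=3 [8,19)=2 [10,21)=1 [12,23)=1 [14,25)=1 [26,37)=3 [28,39)=3 [30,41)=3 [32,43)=3 [34,45)=3 [36,47)=2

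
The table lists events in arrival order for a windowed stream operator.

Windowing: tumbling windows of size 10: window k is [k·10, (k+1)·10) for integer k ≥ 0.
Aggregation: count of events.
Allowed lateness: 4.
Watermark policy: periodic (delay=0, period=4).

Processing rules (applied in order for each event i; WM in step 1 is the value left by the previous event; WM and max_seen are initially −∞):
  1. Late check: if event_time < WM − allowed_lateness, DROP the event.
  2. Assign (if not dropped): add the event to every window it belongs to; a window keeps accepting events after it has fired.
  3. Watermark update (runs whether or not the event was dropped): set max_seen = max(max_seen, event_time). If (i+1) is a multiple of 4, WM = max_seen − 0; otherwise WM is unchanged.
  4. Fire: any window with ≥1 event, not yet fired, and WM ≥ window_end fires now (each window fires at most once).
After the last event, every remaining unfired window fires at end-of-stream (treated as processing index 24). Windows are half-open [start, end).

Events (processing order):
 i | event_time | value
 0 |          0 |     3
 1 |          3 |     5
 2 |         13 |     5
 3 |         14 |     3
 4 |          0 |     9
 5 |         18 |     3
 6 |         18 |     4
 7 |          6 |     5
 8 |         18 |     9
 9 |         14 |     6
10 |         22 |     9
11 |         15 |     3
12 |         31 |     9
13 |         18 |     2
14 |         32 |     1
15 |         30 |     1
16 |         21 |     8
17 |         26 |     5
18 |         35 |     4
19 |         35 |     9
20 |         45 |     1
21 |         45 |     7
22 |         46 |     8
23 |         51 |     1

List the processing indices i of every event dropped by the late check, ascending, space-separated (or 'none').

4 7 16 17

i=0 t=0 v=3: → [0,10); WM=−∞
i=1 t=3 v=5: → [0,10); WM=−∞
i=2 t=13 v=5: → [10,20); WM=−∞
i=3 t=14 v=3: → [10,20); WM=14; [0,10) fires=2
i=4 t=0 v=9: DROP (t<14-4); WM=14
i=5 t=18 v=3: → [10,20); WM=14
i=6 t=18 v=4: → [10,20); WM=14
i=7 t=6 v=5: DROP (t<14-4); WM=18
i=8 t=18 v=9: → [10,20); WM=18
i=9 t=14 v=6: → [10,20); WM=18
i=10 t=22 v=9: → [20,30); WM=18
i=11 t=15 v=3: → [10,20); WM=22; [10,20) fires=7
i=12 t=31 v=9: → [30,40); WM=22
i=13 t=18 v=2: → [10,20); WM=22
i=14 t=32 v=1: → [30,40); WM=22
i=15 t=30 v=1: → [30,40); WM=32; [20,30) fires=1
i=16 t=21 v=8: DROP (t<32-4); WM=32
i=17 t=26 v=5: DROP (t<32-4); WM=32
i=18 t=35 v=4: → [30,40); WM=32
i=19 t=35 v=9: → [30,40); WM=35
i=20 t=45 v=1: → [40,50); WM=35
i=21 t=45 v=7: → [40,50); WM=35
i=22 t=46 v=8: → [40,50); WM=35
i=23 t=51 v=1: → [50,60); WM=51; [30,40) fires=5 [40,50) fires=3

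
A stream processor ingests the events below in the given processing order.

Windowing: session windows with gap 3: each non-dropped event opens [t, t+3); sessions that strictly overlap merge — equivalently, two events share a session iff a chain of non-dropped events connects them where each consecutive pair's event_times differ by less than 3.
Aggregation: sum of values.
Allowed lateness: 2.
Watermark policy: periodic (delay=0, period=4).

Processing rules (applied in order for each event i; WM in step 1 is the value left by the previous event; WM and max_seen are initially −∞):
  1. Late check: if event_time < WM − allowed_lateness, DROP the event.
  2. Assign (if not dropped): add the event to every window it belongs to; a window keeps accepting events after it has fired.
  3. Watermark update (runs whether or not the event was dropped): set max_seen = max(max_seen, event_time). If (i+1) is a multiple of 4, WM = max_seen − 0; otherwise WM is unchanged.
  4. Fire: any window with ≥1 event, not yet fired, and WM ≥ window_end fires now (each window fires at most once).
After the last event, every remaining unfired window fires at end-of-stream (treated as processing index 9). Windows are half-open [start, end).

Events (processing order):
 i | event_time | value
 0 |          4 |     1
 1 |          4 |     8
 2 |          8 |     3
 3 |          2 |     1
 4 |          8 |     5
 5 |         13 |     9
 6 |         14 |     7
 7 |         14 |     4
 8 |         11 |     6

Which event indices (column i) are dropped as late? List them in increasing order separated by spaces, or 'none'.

8

i=0 t=4 v=1: → [4,7); WM=−∞
i=1 t=4 v=8: → [4,7); WM=−∞
i=2 t=8 v=3: → [8,11); WM=−∞
i=3 t=2 v=1: → [2,7); WM=8
i=4 t=8 v=5: → [8,11); WM=8
i=5 t=13 v=9: → [13,16); WM=8
i=6 t=14 v=7: → [13,17); WM=8
i=7 t=14 v=4: → [13,17); WM=14
i=8 t=11 v=6: DROP (t<14-2); WM=14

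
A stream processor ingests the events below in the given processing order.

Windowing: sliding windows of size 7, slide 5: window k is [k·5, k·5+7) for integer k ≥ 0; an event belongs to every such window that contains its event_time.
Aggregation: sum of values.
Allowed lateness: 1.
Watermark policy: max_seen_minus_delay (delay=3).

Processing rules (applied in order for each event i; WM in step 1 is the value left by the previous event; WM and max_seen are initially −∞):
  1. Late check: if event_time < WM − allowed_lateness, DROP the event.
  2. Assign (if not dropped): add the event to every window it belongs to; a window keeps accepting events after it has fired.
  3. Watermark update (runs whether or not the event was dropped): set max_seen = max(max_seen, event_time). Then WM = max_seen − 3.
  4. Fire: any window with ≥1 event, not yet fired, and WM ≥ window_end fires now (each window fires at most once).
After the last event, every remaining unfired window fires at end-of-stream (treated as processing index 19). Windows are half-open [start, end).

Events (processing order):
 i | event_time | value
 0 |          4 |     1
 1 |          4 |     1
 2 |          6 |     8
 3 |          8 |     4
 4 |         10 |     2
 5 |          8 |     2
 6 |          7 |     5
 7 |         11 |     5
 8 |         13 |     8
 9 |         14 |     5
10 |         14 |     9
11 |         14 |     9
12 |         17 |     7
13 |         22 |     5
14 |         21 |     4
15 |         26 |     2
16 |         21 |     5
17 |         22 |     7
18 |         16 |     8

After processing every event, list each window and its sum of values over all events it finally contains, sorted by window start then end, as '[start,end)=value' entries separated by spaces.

i=0 t=4 v=1: → [0,7); WM=1
i=1 t=4 v=1: → [0,7); WM=1
i=2 t=6 v=8: → [5,12),[0,7); WM=3
i=3 t=8 v=4: → [5,12); WM=5
i=4 t=10 v=2: → [10,17),[5,12); WM=7; [0,7) fires=10
i=5 t=8 v=2: → [5,12); WM=7
i=6 t=7 v=5: → [5,12); WM=7
i=7 t=11 v=5: → [10,17),[5,12); WM=8
i=8 t=13 v=8: → [10,17); WM=10
i=9 t=14 v=5: → [10,17); WM=11
i=10 t=14 v=9: → [10,17); WM=11
i=11 t=14 v=9: → [10,17); WM=11
i=12 t=17 v=7: → [15,22); WM=14; [5,12) fires=26
i=13 t=22 v=5: → [20,27); WM=19; [10,17) fires=38
i=14 t=21 v=4: → [20,27),[15,22); WM=19
i=15 t=26 v=2: → [25,32),[20,27); WM=23; [15,22) fires=11
i=16 t=21 v=5: DROP (t<23-1); WM=23
i=17 t=22 v=7: → [20,27); WM=23
i=18 t=16 v=8: DROP (t<23-1); WM=23

[0,7)=10 [5,12)=26 [10,17)=38 [15,22)=11 [20,27)=18 [25,32)=2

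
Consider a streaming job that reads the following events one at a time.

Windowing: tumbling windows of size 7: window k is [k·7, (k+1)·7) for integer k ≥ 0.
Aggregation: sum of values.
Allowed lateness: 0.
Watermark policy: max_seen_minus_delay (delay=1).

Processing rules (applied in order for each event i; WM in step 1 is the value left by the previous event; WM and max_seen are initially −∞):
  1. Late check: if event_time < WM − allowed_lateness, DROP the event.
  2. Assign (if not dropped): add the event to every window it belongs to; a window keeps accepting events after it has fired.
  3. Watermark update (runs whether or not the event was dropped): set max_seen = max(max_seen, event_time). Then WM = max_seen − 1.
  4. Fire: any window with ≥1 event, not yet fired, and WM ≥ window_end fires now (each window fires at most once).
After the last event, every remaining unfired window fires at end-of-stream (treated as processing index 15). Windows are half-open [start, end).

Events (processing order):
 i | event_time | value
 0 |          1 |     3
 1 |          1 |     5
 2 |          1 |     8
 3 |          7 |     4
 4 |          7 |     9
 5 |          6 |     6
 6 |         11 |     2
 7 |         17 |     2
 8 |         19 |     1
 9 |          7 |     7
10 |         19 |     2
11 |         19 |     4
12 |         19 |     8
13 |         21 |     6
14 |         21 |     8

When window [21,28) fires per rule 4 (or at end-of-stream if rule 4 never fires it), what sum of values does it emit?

i=0 t=1 v=3: → [0,7); WM=0
i=1 t=1 v=5: → [0,7); WM=0
i=2 t=1 v=8: → [0,7); WM=0
i=3 t=7 v=4: → [7,14); WM=6
i=4 t=7 v=9: → [7,14); WM=6
i=5 t=6 v=6: → [0,7); WM=6
i=6 t=11 v=2: → [7,14); WM=10; [0,7) fires=22
i=7 t=17 v=2: → [14,21); WM=16; [7,14) fires=15
i=8 t=19 v=1: → [14,21); WM=18
i=9 t=7 v=7: DROP (t<18-0); WM=18
i=10 t=19 v=2: → [14,21); WM=18
i=11 t=19 v=4: → [14,21); WM=18
i=12 t=19 v=8: → [14,21); WM=18
i=13 t=21 v=6: → [21,28); WM=20
i=14 t=21 v=8: → [21,28); WM=20

14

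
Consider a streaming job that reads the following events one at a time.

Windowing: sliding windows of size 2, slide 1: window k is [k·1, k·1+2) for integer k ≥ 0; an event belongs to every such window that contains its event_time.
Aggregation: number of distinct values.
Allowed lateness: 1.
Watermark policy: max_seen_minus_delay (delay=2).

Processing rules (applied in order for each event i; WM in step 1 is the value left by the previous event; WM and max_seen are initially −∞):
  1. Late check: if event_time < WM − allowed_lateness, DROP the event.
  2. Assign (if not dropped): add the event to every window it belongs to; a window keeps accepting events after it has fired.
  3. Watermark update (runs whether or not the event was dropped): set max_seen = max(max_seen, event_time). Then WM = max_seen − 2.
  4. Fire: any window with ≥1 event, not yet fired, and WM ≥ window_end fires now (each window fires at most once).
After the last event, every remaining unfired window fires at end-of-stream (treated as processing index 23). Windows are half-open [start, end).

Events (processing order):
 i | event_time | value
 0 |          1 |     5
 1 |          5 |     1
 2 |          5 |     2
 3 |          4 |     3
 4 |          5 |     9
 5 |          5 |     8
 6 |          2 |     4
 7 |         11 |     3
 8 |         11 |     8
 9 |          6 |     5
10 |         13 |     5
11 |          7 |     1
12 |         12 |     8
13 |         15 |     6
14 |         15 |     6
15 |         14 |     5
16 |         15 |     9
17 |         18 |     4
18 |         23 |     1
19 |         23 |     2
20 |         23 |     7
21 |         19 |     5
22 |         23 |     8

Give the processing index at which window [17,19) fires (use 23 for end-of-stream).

18

i=0 t=1 v=5: → [1,3),[0,2); WM=-1
i=1 t=5 v=1: → [5,7),[4,6); WM=3; [0,2) fires=1 [1,3) fires=1
i=2 t=5 v=2: → [5,7),[4,6); WM=3
i=3 t=4 v=3: → [4,6),[3,5); WM=3
i=4 t=5 v=9: → [5,7),[4,6); WM=3
i=5 t=5 v=8: → [5,7),[4,6); WM=3
i=6 t=2 v=4: → [2,4),[1,3); WM=3
i=7 t=11 v=3: → [11,13),[10,12); WM=9; [2,4) fires=1 [3,5) fires=1 [4,6) fires=5 [5,7) fires=4
i=8 t=11 v=8: → [11,13),[10,12); WM=9
i=9 t=6 v=5: DROP (t<9-1); WM=9
i=10 t=13 v=5: → [13,15),[12,14); WM=11
i=11 t=7 v=1: DROP (t<11-1); WM=11
i=12 t=12 v=8: → [12,14),[11,13); WM=11
i=13 t=15 v=6: → [15,17),[14,16); WM=13; [10,12) fires=2 [11,13) fires=2
i=14 t=15 v=6: → [15,17),[14,16); WM=13
i=15 t=14 v=5: → [14,16),[13,15); WM=13
i=16 t=15 v=9: → [15,17),[14,16); WM=13
i=17 t=18 v=4: → [18,20),[17,19); WM=16; [12,14) fires=2 [13,15) fires=1 [14,16) fires=3
i=18 t=23 v=1: → [23,25),[22,24); WM=21; [15,17) fires=2 [17,19) fires=1 [18,20) fires=1
i=19 t=23 v=2: → [23,25),[22,24); WM=21
i=20 t=23 v=7: → [23,25),[22,24); WM=21
i=21 t=19 v=5: DROP (t<21-1); WM=21
i=22 t=23 v=8: → [23,25),[22,24); WM=21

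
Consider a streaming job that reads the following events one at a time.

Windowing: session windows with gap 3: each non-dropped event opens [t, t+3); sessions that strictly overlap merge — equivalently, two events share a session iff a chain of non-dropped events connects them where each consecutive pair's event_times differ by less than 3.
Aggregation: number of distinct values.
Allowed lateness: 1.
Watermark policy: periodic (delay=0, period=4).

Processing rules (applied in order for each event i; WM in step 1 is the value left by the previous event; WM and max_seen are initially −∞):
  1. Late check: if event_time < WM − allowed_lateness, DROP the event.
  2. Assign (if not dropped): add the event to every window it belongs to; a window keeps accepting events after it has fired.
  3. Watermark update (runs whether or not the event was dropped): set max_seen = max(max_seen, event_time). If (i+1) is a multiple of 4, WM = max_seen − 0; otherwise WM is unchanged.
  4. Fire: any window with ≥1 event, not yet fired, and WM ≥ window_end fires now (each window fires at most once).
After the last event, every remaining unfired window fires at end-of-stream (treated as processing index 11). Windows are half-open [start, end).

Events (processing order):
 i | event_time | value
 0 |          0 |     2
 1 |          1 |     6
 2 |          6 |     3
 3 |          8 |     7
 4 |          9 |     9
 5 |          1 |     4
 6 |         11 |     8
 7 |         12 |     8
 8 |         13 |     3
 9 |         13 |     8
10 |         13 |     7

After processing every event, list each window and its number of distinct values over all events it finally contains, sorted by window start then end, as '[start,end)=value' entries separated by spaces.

i=0 t=0 v=2: → [0,3); WM=−∞
i=1 t=1 v=6: → [0,4); WM=−∞
i=2 t=6 v=3: → [6,9); WM=−∞
i=3 t=8 v=7: → [6,11); WM=8
i=4 t=9 v=9: → [6,12); WM=8
i=5 t=1 v=4: DROP (t<8-1); WM=8
i=6 t=11 v=8: → [6,14); WM=8
i=7 t=12 v=8: → [6,15); WM=12
i=8 t=13 v=3: → [6,16); WM=12
i=9 t=13 v=8: → [6,16); WM=12
i=10 t=13 v=7: → [6,16); WM=12

[0,4)=2 [6,16)=4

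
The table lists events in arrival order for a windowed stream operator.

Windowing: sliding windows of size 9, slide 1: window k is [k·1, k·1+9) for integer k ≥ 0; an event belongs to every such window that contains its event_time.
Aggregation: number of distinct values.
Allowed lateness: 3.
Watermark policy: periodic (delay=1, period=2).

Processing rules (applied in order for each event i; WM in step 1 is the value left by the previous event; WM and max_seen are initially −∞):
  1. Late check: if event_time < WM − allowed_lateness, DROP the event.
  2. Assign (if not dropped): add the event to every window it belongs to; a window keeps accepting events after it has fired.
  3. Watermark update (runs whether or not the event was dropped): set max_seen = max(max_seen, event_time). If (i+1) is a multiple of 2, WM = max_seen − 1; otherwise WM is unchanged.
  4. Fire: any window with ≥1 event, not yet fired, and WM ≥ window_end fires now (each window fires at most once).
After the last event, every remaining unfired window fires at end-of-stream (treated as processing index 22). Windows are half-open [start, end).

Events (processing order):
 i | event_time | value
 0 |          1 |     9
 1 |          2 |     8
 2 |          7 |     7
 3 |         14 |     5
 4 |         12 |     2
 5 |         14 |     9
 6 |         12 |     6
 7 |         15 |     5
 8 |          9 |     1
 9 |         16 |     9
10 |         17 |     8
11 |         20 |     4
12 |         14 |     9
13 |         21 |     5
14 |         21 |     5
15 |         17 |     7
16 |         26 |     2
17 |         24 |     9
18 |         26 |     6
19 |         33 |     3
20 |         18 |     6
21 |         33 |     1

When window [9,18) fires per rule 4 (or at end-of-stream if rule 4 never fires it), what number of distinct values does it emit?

5

i=0 t=1 v=9: → [1,10),[0,9); WM=−∞
i=1 t=2 v=8: → [2,11),[1,10),[0,9); WM=1
i=2 t=7 v=7: → [7,16),[6,15),[5,14),[4,13),[3,12),[2,11),[1,10),[0,9); WM=1
i=3 t=14 v=5: → [14,23),[13,22),[12,21),[11,20),[10,19),[9,18),[8,17),[7,16),[6,15); WM=13; [0,9) fires=3 [1,10) fires=3 [2,11) fires=2 [3,12) fires=1 [4,13) fires=1
i=4 t=12 v=2: → [12,21),[11,20),[10,19),[9,18),[8,17),[7,16),[6,15),[5,14),[4,13); WM=13
i=5 t=14 v=9: → [14,23),[13,22),[12,21),[11,20),[10,19),[9,18),[8,17),[7,16),[6,15); WM=13
i=6 t=12 v=6: → [12,21),[11,20),[10,19),[9,18),[8,17),[7,16),[6,15),[5,14),[4,13); WM=13
i=7 t=15 v=5: → [15,24),[14,23),[13,22),[12,21),[11,20),[10,19),[9,18),[8,17),[7,16); WM=14; [5,14) fires=3
i=8 t=9 v=1: DROP (t<14-3); WM=14
i=9 t=16 v=9: → [16,25),[15,24),[14,23),[13,22),[12,21),[11,20),[10,19),[9,18),[8,17); WM=15; [6,15) fires=5
i=10 t=17 v=8: → [17,26),[16,25),[15,24),[14,23),[13,22),[12,21),[11,20),[10,19),[9,18); WM=15
i=11 t=20 v=4: → [20,29),[19,28),[18,27),[17,26),[16,25),[15,24),[14,23),[13,22),[12,21); WM=19; [7,16) fires=5 [8,17) fires=4 [9,18) fires=5 [10,19) fires=5
i=12 t=14 v=9: DROP (t<19-3); WM=19
i=13 t=21 v=5: → [21,30),[20,29),[19,28),[18,27),[17,26),[16,25),[15,24),[14,23),[13,22); WM=20; [11,20) fires=5
i=14 t=21 v=5: → [21,30),[20,29),[19,28),[18,27),[17,26),[16,25),[15,24),[14,23),[13,22); WM=20
i=15 t=17 v=7: → [17,26),[16,25),[15,24),[14,23),[13,22),[12,21),[11,20),[10,19),[9,18); WM=20
i=16 t=26 v=2: → [26,35),[25,34),[24,33),[23,32),[22,31),[21,30),[20,29),[19,28),[18,27); WM=20
i=17 t=24 v=9: → [24,33),[23,32),[22,31),[21,30),[20,29),[19,28),[18,27),[17,26),[16,25); WM=25; [12,21) fires=7 [13,22) fires=5 [14,23) fires=5 [15,24) fires=5 [16,25) fires=5
i=18 t=26 v=6: → [26,35),[25,34),[24,33),[23,32),[22,31),[21,30),[20,29),[19,28),[18,27); WM=25
i=19 t=33 v=3: → [33,42),[32,41),[31,40),[30,39),[29,38),[28,37),[27,36),[26,35),[25,34); WM=32; [17,26) fires=5 [18,27) fires=5 [19,28) fires=5 [20,29) fires=5 [21,30) fires=4 [22,31) fires=3 [23,32) fires=3
i=20 t=18 v=6: DROP (t<32-3); WM=32
i=21 t=33 v=1: → [33,42),[32,41),[31,40),[30,39),[29,38),[28,37),[27,36),[26,35),[25,34); WM=32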